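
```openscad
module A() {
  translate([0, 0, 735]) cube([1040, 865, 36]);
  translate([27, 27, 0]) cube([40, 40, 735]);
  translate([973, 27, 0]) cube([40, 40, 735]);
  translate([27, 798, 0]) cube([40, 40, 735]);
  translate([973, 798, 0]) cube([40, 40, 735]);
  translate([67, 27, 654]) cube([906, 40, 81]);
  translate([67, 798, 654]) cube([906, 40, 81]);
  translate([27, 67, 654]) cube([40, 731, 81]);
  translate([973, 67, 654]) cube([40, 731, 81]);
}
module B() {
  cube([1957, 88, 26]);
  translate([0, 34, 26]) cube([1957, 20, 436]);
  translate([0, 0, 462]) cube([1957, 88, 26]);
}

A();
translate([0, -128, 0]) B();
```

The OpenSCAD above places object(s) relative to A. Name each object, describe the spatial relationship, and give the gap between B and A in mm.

A is a table. B is an I-beam. The I-beam is on the floor beside the table on its −y side. The gap between the I-beam and the table is 40 mm.

The I-beam's nearest face is 40 mm from the table's −y face.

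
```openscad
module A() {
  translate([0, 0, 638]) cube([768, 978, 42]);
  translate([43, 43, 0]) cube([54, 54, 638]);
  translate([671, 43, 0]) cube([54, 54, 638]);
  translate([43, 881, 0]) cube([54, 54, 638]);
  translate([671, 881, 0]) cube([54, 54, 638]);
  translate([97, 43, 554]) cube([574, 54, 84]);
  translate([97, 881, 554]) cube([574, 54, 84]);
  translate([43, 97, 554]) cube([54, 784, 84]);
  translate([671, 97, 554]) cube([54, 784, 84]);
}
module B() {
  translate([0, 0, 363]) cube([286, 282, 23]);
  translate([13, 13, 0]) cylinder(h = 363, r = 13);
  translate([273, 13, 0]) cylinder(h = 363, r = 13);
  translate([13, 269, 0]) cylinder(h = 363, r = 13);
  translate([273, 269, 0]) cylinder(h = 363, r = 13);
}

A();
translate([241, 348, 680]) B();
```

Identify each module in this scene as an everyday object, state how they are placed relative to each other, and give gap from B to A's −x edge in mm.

The stool's min-x is at 241; the table's min-x is 0; gap = 241 mm.

A is a table. B is a stool. The stool is on top of the table, centred. The gap from the stool to the table's −x edge is 241 mm.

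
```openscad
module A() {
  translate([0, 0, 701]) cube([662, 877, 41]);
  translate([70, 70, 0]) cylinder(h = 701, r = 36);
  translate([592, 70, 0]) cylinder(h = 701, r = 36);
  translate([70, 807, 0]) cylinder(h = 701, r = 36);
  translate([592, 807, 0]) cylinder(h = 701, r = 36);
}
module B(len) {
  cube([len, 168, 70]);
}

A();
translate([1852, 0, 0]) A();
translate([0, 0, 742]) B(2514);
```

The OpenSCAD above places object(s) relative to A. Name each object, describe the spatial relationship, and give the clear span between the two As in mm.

Second table starts at x = 1852; first ends at x = 662; clear span = 1852 − 662 = 1190 mm.

A is a table. B is a beam. A beam spans the tops of two tables. The clear span between the two tables is 1190 mm.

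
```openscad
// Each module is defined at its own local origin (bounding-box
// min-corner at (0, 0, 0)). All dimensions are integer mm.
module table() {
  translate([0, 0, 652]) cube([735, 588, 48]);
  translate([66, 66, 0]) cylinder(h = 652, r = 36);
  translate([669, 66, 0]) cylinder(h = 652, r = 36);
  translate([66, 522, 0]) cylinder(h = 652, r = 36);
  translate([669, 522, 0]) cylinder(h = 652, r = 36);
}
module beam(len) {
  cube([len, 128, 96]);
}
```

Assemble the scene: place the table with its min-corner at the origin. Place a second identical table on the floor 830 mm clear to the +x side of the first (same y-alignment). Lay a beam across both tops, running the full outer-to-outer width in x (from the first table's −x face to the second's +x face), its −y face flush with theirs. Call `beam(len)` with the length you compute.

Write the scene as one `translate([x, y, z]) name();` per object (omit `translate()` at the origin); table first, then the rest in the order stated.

table();
translate([1565, 0, 0]) table();
translate([0, 0, 700]) beam(2300);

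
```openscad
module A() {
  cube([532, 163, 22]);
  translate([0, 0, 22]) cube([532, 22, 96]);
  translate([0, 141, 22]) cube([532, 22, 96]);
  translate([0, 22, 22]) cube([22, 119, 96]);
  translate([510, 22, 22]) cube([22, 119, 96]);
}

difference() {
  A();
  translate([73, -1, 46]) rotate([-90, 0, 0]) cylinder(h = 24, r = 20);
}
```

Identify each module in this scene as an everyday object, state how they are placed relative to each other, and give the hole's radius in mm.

The subtracted cylinder has r = 20 mm.

A is an open box. The open box has a circular hole through its front wall. The hole's radius is 20 mm.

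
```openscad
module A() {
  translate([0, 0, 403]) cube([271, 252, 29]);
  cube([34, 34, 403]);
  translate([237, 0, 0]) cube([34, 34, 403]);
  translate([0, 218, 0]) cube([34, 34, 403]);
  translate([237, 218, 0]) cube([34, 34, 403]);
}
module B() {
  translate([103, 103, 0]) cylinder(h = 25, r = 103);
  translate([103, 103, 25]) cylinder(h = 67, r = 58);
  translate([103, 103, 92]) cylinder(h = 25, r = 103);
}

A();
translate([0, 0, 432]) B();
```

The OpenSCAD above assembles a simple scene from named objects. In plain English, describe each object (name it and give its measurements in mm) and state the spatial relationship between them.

A is a four-legged stool. The seat is 271×252 mm, 29 mm thick, top at z = 432 mm. It stands on four square legs, each 34×34 mm in cross-section, from z = 0 to the seat underside, each flush with a corner of the seat.

B is a spool: two coaxial disc flanges of radius 103 mm and thickness 25 mm, joined by a core cylinder of radius 58 mm and height 67 mm. The lower flange rests on z = 0 and the three cylinders share a vertical axis.

The spool is on top of the stool.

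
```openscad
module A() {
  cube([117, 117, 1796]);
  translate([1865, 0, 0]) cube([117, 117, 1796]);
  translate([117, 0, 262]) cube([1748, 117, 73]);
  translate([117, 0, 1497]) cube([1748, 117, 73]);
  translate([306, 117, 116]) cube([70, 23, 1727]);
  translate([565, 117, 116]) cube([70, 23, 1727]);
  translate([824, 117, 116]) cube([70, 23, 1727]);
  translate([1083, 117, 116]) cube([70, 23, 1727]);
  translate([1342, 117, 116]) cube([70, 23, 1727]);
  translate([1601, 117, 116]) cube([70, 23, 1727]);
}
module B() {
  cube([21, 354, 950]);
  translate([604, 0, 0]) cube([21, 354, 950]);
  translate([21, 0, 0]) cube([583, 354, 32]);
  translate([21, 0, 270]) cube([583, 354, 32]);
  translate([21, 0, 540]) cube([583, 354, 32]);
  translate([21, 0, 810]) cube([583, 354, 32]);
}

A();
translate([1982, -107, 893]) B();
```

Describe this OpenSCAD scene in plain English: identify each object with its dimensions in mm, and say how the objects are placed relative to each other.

A is a fence section. Two 117×117 mm posts, 1796 mm tall, stand on the floor with a clear span of 1748 mm between their inner faces. Two horizontal rails of 117×73 mm section span the gap between the posts with their undersides at z = 262 mm and z = 1497 mm, flush with the posts' −y face. 6 pickets, each 70 mm wide, 23 mm thick and 1727 mm tall, are fixed to the +y face of the rails with their bottoms at z = 116 mm, evenly spaced across the span with equal gaps (rounded down to the nearest mm) at the −x end and between each pair — any rounding remainder accumulates at the +x end.

B is a bookshelf 625 mm wide overall, 354 mm deep and 950 mm tall. The two sides are 21 mm thick vertical panels. 4 horizontal shelves of 32 mm thickness span between the inner faces of the sides; the lowest shelf sits on the floor and shelves are stacked with a clear vertical gap of 238 mm between each pair.

The bookshelf is beside the fence section with their tops flush at z = 1843.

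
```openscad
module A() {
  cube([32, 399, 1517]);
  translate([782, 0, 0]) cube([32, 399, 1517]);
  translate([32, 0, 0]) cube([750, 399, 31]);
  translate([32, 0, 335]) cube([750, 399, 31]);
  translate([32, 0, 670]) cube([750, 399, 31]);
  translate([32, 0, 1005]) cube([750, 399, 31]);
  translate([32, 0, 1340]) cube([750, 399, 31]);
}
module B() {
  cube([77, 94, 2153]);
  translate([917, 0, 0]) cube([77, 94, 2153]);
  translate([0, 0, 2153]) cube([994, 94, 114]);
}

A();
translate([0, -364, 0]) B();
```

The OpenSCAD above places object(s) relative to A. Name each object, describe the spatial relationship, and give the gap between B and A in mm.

A is a bookshelf. B is a door frame. The door frame is on the floor beside the bookshelf on its −y side. The gap between the door frame and the bookshelf is 270 mm.

The door frame's nearest face is 270 mm from the bookshelf's −y face.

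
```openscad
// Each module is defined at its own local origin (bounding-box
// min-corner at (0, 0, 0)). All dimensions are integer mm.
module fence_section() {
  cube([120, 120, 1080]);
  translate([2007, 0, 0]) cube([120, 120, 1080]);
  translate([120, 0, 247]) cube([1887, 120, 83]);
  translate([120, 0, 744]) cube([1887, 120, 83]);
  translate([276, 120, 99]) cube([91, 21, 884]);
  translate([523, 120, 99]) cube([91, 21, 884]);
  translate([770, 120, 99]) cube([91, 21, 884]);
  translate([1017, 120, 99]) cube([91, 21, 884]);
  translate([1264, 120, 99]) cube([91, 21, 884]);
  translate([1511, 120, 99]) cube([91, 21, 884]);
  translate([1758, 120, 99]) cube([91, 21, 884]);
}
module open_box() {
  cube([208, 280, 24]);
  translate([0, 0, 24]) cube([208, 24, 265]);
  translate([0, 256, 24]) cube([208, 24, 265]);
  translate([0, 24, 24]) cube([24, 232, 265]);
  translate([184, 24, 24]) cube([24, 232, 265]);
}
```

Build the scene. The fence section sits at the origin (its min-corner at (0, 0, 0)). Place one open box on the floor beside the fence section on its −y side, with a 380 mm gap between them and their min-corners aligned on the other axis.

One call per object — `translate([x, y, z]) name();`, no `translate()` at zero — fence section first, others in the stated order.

fence_section();
translate([0, -660, 0]) open_box();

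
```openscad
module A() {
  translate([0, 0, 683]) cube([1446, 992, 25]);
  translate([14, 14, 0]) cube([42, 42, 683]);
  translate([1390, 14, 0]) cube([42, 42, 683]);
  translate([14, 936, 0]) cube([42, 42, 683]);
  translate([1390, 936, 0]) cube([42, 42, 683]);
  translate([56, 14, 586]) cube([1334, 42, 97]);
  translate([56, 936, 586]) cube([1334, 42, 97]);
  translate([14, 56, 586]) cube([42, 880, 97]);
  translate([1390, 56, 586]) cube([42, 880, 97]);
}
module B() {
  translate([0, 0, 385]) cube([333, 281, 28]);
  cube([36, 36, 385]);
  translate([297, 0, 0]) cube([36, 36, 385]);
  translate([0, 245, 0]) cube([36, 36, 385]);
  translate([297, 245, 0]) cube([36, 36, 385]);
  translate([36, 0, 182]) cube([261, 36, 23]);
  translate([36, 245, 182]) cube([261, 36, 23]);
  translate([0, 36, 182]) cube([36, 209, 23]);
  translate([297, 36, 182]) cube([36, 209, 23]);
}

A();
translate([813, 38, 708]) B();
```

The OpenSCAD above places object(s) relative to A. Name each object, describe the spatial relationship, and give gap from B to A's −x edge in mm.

The stool's min-x is at 813; the table's min-x is 0; gap = 813 mm.

A is a table. B is a stool. The stool is on top of the table. The gap from the stool to the table's −x edge is 813 mm.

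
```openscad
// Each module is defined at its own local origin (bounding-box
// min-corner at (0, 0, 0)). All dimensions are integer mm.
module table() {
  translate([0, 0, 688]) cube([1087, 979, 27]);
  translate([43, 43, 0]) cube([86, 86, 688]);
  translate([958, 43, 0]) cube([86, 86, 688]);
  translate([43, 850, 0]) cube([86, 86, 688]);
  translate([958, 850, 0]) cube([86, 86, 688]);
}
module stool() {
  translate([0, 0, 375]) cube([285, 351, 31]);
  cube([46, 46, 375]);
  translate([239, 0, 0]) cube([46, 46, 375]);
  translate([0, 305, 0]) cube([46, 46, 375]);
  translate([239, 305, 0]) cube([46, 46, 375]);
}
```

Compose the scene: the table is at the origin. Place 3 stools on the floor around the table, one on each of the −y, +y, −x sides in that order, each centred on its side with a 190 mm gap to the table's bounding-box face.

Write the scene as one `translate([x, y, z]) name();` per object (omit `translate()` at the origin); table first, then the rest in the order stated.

table();
translate([401, -541, 0]) stool();
translate([401, 1169, 0]) stool();
translate([-475, 314, 0]) stool();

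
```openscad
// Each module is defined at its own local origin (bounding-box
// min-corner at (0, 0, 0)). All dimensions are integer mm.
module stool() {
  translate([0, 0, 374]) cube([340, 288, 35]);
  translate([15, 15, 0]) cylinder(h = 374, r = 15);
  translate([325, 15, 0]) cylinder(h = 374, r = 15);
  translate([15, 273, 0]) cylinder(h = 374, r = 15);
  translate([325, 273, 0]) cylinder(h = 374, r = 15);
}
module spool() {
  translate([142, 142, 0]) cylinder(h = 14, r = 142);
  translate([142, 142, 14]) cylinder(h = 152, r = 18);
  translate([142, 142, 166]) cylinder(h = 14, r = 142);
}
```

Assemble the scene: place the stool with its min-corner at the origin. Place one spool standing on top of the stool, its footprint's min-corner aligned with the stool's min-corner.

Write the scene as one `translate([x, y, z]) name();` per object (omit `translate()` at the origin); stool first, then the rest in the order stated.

stool();
translate([0, 0, 409]) spool();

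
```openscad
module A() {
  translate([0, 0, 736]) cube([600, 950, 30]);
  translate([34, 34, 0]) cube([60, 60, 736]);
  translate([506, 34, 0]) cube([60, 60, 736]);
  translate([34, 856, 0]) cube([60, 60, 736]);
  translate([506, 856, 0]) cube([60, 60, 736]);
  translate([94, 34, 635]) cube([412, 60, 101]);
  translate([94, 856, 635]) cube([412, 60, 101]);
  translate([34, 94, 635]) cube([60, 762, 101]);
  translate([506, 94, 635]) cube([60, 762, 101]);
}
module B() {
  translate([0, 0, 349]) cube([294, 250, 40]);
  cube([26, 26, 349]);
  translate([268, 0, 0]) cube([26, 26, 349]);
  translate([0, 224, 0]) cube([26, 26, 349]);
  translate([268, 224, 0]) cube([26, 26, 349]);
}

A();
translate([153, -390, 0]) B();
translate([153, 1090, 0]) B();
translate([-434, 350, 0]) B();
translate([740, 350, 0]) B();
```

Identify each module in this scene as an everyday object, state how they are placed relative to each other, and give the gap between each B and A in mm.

Each stool's nearest face is 140 mm from the table's bounding box.

A is a table. B is a stool. Four stools sit around the table at the −y, +y, −x, +x sides. The gap between each stool and the table is 140 mm.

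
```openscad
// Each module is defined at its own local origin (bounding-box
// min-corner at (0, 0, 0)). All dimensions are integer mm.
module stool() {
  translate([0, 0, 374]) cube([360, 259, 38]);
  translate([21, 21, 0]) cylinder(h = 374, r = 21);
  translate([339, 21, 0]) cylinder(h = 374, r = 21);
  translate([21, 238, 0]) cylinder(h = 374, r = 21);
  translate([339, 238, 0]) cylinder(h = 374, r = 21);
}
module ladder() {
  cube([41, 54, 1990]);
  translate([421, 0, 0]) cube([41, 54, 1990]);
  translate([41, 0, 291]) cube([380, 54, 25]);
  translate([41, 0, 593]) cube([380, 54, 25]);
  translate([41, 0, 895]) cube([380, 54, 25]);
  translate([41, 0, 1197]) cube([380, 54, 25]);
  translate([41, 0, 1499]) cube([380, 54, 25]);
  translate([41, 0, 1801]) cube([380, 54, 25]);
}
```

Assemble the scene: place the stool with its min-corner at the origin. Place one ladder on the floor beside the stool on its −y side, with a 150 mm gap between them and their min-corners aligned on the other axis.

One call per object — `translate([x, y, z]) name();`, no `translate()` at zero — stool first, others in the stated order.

stool();
translate([0, -204, 0]) ladder();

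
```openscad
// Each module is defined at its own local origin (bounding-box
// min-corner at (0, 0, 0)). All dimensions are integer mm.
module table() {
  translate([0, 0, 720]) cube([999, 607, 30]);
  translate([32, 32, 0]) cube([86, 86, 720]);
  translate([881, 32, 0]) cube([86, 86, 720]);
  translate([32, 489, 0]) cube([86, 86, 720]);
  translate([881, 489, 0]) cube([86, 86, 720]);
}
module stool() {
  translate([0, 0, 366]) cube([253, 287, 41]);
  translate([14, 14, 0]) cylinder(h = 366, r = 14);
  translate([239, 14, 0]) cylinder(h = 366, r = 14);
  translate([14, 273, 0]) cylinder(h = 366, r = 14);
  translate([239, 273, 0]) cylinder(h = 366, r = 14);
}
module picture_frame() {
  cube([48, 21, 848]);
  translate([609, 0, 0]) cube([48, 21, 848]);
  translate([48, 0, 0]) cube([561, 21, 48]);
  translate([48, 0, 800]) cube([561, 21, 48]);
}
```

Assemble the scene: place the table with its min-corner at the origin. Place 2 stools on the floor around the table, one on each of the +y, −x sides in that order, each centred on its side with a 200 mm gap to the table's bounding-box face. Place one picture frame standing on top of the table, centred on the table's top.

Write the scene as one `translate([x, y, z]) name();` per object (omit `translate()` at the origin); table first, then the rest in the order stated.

table();
translate([373, 807, 0]) stool();
translate([-453, 160, 0]) stool();
translate([171, 293, 750]) picture_frame();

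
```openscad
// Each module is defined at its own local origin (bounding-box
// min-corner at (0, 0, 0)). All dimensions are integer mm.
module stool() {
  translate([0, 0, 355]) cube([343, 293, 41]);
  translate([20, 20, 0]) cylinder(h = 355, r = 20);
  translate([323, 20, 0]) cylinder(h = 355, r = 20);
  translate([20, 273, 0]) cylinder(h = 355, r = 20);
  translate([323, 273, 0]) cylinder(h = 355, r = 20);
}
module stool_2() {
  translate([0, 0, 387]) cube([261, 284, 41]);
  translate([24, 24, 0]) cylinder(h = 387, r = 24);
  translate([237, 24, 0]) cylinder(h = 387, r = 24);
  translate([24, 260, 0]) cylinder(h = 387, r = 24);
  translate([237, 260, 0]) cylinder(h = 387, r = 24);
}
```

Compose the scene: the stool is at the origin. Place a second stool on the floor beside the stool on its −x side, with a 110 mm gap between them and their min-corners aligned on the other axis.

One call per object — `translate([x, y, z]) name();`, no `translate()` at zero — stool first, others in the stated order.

stool();
translate([-371, 0, 0]) stool_2();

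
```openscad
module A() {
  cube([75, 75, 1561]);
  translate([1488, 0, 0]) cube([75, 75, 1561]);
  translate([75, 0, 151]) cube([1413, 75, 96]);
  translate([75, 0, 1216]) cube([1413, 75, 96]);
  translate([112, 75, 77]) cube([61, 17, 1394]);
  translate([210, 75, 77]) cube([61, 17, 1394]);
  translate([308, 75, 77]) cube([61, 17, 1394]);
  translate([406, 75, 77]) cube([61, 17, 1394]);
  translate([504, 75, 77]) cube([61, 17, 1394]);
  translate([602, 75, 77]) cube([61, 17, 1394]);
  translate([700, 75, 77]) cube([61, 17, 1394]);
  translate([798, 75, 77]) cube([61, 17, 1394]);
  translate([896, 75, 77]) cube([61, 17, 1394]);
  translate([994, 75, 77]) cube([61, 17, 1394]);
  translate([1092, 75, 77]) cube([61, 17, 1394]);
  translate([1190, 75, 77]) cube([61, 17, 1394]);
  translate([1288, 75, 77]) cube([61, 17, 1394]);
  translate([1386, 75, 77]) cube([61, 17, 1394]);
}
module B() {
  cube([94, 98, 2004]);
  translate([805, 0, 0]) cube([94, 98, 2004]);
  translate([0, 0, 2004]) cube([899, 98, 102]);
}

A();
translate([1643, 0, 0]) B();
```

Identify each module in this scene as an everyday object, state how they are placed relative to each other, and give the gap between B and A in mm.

The door frame's nearest face is 80 mm from the fence section's +x face.

A is a fence section. B is a door frame. The door frame is on the floor beside the fence section on its +x side. The gap between the door frame and the fence section is 80 mm.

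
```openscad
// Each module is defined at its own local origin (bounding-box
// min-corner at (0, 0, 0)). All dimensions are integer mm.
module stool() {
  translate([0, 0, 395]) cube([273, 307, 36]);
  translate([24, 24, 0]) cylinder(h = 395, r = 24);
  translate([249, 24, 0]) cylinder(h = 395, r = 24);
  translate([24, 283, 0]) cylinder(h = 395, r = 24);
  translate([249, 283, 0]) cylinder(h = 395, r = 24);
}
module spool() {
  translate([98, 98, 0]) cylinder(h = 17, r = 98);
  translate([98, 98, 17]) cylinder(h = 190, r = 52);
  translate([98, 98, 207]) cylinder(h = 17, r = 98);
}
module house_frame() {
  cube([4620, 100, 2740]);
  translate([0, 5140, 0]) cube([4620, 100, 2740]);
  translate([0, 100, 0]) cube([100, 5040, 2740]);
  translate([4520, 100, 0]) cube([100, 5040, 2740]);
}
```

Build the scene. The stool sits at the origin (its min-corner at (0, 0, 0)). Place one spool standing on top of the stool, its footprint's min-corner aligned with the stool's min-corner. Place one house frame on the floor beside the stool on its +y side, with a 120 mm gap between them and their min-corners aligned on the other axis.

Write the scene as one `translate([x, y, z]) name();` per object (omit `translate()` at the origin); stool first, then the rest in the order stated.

stool();
translate([0, 0, 431]) spool();
translate([0, 427, 0]) house_frame();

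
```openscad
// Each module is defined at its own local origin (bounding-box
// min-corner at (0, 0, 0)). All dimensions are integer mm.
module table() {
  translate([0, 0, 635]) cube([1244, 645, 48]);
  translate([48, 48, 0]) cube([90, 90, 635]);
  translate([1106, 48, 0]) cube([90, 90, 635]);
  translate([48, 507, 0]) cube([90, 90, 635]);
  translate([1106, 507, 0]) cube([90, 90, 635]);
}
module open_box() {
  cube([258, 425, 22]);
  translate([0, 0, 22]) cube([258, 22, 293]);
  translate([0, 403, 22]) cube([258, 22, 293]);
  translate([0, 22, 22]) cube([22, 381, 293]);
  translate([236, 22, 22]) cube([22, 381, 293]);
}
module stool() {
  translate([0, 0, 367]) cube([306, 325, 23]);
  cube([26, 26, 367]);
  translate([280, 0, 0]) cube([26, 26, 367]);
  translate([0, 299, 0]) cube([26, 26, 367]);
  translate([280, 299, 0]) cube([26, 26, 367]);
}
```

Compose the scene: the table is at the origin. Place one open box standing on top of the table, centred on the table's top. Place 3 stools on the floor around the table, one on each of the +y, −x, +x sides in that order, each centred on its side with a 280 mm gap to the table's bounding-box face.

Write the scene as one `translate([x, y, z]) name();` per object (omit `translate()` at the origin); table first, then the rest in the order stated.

table();
translate([493, 110, 683]) open_box();
translate([469, 925, 0]) stool();
translate([-586, 160, 0]) stool();
translate([1524, 160, 0]) stool();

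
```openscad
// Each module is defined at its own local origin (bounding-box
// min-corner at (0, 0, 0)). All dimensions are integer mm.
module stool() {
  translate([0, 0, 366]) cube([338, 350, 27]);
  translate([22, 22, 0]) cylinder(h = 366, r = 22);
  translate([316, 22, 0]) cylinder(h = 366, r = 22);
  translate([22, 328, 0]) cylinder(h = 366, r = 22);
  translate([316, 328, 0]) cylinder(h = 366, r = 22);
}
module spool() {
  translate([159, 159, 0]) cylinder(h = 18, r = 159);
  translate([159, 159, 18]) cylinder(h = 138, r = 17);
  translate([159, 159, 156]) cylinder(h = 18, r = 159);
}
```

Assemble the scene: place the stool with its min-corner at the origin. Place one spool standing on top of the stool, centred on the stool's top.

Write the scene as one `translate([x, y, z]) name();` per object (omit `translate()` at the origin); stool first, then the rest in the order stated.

stool();
translate([10, 16, 393]) spool();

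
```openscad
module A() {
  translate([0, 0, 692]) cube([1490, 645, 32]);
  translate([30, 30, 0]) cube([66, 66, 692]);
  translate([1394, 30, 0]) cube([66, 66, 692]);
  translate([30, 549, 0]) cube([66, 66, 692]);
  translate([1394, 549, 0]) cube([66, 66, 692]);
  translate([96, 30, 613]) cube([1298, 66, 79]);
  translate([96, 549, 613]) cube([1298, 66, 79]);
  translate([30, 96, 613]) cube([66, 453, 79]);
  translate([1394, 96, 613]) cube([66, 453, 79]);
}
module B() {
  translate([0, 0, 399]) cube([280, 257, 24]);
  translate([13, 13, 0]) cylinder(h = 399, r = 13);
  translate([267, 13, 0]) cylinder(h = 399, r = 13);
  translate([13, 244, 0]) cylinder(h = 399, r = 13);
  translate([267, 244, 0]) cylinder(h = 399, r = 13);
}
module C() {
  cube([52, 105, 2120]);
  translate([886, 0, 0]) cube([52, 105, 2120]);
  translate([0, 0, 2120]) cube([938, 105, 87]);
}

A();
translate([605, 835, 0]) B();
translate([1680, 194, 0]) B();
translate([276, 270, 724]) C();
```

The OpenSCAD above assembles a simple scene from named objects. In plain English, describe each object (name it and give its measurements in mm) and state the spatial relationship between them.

A is a rectangular dining table. The top is 1490×645×32 mm with its upper surface at z = 724 mm. It stands on four 66×66 mm square legs, each inset 30 mm from the nearest pair of top edges, running from the floor to the underside of the top. Four apron rails, 66 mm thick and 79 mm tall, run between adjacent legs with their top edges flush with the underside of the top and their outer faces flush with the legs' outer faces.

B is a simple wooden stool: a rectangular seat 280 mm (x) by 257 mm (y), 24 mm thick, top face at z = 423 mm, on four round legs, each 26 mm in diameter. The legs rest on z = 0, each leg's axis is inset half a diameter from the nearest pair of seat edges (so the leg's bounding box is flush with the corner).

C is a door frame. The clear opening is 834 mm wide and 2120 mm high. Two 52 mm wide jambs, 105 mm deep, stand either side of the opening from the floor to the top of the opening. A 87 mm thick head sits across the top of both jambs, spanning the full outside width of the frame.

Two stools sit around the table at the +y, +x sides. The door frame is on top of the table, centred.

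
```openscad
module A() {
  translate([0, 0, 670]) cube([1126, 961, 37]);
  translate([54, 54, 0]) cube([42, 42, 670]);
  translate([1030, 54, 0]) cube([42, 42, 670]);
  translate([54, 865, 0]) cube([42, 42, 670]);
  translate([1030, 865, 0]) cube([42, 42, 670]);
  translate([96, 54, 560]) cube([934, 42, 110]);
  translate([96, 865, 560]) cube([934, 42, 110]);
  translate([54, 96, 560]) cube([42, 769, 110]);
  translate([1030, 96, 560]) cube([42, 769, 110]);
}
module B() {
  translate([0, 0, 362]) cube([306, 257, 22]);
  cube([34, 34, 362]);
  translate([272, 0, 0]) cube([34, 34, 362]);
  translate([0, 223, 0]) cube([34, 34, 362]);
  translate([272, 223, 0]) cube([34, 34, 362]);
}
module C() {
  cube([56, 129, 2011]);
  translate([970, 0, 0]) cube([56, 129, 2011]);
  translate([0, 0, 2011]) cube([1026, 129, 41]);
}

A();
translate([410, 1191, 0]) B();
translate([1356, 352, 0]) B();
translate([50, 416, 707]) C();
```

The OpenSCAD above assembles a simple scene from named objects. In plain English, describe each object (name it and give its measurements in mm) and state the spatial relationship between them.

A is a table: top 1126 mm (x) × 961 mm (y), 37 mm thick, upper face at z = 707 mm, on four 42×42 mm square legs, each inset 54 mm from the nearest pair of top edges, running from z = 0 to the bottom of the top. Four apron rails, 42 mm thick and 110 mm tall, run between adjacent legs with their top edges flush with the underside of the top and their outer faces flush with the legs' outer faces.

B is a four-legged stool. The seat is a 306×257×22 mm slab whose top surface is at z = 384 mm; four square legs, each 34×34 mm in cross-section, run from the floor (z = 0) to the underside of the seat, each flush with a corner of the seat.

C is a rectangular door frame: two vertical jambs of 56×129 mm section, 2011 mm tall, with a clear opening 914 mm wide between their inner faces. A header 41 mm tall and 129 mm deep lies on top of the jambs and spans the full outside width.

Two stools sit around the table at the +y, +x sides. The door frame is on top of the table, centred.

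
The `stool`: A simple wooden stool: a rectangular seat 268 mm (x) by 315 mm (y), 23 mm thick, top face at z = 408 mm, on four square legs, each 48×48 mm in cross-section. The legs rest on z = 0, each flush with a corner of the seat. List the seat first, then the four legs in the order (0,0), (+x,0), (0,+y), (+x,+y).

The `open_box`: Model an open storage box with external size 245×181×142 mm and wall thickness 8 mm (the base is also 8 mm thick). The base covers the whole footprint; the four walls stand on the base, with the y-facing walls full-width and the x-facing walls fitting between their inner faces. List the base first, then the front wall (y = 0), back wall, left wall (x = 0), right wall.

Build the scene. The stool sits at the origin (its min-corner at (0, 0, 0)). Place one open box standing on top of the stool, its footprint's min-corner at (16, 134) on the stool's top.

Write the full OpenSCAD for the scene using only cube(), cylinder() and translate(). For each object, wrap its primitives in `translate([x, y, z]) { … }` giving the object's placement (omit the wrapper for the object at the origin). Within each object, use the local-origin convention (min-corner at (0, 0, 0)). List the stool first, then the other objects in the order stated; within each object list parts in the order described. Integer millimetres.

translate([0, 0, 385]) cube([268, 315, 23]);
cube([48, 48, 385]);
translate([220, 0, 0]) cube([48, 48, 385]);
translate([0, 267, 0]) cube([48, 48, 385]);
translate([220, 267, 0]) cube([48, 48, 385]);
translate([16, 134, 408]) {
  cube([245, 181, 8]);
  translate([0, 0, 8]) cube([245, 8, 134]);
  translate([0, 173, 8]) cube([245, 8, 134]);
  translate([0, 8, 8]) cube([8, 165, 134]);
  translate([237, 8, 8]) cube([8, 165, 134]);
}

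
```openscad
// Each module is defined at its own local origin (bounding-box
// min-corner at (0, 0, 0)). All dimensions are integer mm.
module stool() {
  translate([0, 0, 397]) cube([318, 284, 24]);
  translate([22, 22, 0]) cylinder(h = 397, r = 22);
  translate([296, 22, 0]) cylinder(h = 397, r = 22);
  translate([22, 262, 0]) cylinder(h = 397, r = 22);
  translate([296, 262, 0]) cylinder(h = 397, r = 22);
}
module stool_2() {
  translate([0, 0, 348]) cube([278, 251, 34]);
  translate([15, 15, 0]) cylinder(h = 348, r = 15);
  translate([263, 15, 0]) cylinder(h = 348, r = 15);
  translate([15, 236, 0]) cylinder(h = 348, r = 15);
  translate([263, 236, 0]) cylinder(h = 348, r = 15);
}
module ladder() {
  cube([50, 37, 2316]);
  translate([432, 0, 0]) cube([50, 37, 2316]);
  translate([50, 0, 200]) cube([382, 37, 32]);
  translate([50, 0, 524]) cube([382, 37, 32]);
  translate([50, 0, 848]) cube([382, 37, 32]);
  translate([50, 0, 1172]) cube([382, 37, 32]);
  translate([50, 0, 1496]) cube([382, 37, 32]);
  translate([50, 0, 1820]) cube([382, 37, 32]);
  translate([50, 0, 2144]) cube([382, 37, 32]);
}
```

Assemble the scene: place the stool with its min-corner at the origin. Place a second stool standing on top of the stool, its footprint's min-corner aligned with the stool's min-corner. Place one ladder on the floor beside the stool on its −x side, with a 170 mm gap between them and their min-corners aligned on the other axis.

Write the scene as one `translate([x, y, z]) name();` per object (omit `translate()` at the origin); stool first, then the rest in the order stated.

stool();
translate([0, 0, 421]) stool_2();
translate([-652, 0, 0]) ladder();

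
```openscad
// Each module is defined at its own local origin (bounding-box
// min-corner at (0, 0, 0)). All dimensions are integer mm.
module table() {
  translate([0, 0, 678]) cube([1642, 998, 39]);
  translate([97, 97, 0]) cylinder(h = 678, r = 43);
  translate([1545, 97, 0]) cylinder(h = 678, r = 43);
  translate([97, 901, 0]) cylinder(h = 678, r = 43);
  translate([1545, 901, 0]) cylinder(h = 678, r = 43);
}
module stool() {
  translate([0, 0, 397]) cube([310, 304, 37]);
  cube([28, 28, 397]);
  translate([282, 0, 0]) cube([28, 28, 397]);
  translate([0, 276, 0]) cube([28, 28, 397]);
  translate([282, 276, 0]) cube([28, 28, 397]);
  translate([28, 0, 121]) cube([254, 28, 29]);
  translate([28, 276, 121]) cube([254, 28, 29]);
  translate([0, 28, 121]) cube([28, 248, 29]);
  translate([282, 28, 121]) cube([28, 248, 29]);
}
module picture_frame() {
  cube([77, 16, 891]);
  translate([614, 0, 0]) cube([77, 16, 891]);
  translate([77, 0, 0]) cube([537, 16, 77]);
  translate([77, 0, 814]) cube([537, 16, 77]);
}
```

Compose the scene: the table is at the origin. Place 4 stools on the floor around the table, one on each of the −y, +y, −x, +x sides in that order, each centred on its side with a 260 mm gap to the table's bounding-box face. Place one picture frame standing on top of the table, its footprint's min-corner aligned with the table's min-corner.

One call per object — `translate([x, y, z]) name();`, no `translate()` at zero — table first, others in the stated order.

table();
translate([666, -564, 0]) stool();
translate([666, 1258, 0]) stool();
translate([-570, 347, 0]) stool();
translate([1902, 347, 0]) stool();
translate([0, 0, 717]) picture_frame();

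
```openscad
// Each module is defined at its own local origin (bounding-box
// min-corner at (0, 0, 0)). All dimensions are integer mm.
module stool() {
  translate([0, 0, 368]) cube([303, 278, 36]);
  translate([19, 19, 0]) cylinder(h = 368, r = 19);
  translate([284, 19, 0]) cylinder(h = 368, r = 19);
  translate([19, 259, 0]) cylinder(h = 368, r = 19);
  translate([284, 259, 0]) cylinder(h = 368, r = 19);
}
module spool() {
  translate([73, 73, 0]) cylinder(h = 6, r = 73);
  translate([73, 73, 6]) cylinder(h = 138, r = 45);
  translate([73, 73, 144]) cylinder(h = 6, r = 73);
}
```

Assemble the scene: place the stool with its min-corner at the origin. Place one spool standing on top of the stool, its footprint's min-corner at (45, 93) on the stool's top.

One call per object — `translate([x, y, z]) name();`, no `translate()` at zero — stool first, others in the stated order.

stool();
translate([45, 93, 404]) spool();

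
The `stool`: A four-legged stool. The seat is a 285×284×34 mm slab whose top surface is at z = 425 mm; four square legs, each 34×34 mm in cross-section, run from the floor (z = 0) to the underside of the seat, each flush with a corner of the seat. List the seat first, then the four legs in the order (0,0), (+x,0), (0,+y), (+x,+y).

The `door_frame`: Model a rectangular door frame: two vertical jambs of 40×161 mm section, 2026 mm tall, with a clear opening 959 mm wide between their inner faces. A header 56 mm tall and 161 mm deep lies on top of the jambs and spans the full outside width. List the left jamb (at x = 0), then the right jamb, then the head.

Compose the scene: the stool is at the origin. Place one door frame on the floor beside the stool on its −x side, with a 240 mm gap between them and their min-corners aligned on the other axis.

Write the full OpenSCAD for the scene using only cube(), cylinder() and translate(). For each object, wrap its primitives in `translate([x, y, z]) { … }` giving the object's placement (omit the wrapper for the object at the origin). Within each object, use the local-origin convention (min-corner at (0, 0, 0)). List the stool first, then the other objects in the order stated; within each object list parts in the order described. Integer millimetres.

translate([0, 0, 391]) cube([285, 284, 34]);
cube([34, 34, 391]);
translate([251, 0, 0]) cube([34, 34, 391]);
translate([0, 250, 0]) cube([34, 34, 391]);
translate([251, 250, 0]) cube([34, 34, 391]);
translate([-1279, 0, 0]) {
  cube([40, 161, 2026]);
  translate([999, 0, 0]) cube([40, 161, 2026]);
  translate([0, 0, 2026]) cube([1039, 161, 56]);
}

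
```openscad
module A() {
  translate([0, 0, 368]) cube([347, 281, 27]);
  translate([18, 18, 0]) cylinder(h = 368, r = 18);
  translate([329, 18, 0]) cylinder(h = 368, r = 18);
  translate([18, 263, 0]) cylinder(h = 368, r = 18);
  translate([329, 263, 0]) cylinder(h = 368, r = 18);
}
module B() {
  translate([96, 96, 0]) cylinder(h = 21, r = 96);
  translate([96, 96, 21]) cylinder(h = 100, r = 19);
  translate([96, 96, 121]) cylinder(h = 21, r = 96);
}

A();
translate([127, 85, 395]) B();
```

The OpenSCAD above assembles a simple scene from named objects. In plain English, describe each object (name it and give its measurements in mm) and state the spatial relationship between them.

A is a simple wooden stool: a rectangular seat 347 mm (x) by 281 mm (y), 27 mm thick, top face at z = 395 mm, on four round legs, each 36 mm in diameter. The legs rest on z = 0, each leg's axis is inset half a diameter from the nearest pair of seat edges (so the leg's bounding box is flush with the corner).

B is a spool: two coaxial disc flanges of radius 96 mm and thickness 21 mm, joined by a core cylinder of radius 19 mm and height 100 mm. The lower flange rests on z = 0 and the three cylinders share a vertical axis.

The spool is on top of the stool.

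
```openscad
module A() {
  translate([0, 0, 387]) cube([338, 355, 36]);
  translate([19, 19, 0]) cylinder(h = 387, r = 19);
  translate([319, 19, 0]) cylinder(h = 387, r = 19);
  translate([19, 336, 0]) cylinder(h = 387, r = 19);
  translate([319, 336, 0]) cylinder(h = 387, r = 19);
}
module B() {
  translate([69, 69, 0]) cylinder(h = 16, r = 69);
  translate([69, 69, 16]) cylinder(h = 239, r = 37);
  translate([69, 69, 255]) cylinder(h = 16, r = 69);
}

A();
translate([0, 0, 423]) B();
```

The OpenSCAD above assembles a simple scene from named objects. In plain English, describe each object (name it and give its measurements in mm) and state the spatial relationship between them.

A is a four-legged stool. The seat is 338×355 mm, 36 mm thick, top at z = 423 mm. It stands on four round legs, each 38 mm in diameter, from z = 0 to the seat underside, each leg's axis is inset half a diameter from the nearest pair of seat edges (so the leg's bounding box is flush with the corner).

B is a spool: two coaxial disc flanges of radius 69 mm and thickness 16 mm, joined by a core cylinder of radius 37 mm and height 239 mm. The lower flange rests on z = 0 and the three cylinders share a vertical axis.

The spool is on top of the stool.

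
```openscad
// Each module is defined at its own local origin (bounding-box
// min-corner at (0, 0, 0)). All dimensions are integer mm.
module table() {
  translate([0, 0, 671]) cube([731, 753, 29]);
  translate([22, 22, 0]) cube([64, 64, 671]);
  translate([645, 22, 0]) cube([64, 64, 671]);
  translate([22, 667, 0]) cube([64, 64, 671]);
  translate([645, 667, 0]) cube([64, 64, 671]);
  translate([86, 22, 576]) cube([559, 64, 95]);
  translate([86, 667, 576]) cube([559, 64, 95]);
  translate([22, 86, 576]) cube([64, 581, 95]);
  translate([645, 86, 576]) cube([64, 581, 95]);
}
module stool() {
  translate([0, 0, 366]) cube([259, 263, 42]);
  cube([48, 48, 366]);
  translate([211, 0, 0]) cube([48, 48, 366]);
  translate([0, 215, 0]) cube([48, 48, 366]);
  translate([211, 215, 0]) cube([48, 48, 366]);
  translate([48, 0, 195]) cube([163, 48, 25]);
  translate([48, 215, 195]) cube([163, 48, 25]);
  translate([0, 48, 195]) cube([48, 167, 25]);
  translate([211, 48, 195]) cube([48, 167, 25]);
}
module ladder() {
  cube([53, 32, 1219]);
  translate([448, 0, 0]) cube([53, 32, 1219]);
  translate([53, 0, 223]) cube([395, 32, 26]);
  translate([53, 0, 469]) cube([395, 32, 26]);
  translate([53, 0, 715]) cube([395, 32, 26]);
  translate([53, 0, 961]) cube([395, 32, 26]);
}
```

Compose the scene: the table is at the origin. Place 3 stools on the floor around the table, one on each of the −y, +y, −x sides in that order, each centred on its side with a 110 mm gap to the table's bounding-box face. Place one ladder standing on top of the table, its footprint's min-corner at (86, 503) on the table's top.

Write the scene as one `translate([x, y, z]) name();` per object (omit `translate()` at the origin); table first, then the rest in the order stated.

table();
translate([236, -373, 0]) stool();
translate([236, 863, 0]) stool();
translate([-369, 245, 0]) stool();
translate([86, 503, 700]) ladder();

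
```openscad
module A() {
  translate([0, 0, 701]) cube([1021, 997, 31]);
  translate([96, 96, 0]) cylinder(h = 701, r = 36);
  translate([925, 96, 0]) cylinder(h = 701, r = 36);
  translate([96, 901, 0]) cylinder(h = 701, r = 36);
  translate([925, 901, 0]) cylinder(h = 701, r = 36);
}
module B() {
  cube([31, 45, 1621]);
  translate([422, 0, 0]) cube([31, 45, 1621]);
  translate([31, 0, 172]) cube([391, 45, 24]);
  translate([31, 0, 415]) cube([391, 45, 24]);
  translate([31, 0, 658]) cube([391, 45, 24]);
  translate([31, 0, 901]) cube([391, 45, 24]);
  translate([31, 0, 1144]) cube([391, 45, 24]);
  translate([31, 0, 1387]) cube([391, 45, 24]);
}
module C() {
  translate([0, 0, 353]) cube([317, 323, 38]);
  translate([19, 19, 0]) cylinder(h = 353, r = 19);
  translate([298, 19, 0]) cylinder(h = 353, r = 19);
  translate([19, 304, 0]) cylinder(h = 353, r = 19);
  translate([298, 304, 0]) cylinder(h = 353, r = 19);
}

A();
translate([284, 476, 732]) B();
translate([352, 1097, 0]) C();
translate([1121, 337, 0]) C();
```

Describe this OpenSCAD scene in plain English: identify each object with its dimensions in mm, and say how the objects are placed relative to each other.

A is a table with a 1021×997 mm rectangular top, 31 mm thick, top surface at z = 732 mm, supported by four round legs of 72 mm diameter, each leg's bounding box inset 60 mm from the nearest pair of top edges, running from the floor.

B is a wooden ladder with two side rails of 31×45 mm section and 1621 mm height, set 453 mm apart overall. Between them run 6 rectangular rungs (45 mm deep, 24 mm thick), front faces flush with the rails' −y face. The bottom of the first rung is 172 mm above the floor and each subsequent rung is 243 mm higher than the one below.

C is a four-legged stool. The seat is a 317×323×38 mm slab whose top surface is at z = 391 mm; four round legs, each 38 mm in diameter, run from the floor (z = 0) to the underside of the seat, each leg's axis is inset half a diameter from the nearest pair of seat edges (so the leg's bounding box is flush with the corner).

The ladder is on top of the table, centred. Two stools sit around the table at the +y, +x sides.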